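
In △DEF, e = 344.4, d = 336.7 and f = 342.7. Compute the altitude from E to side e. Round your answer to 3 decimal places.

292.775

Semiperimeter s = (336.7 + 344.4 + 342.7)/2 = 511.9.
Heron's formula: area = √(511.9·175.2·167.5·169.2) ≈ 50416.
The altitude from E has length 2·area/e ≈ 292.78.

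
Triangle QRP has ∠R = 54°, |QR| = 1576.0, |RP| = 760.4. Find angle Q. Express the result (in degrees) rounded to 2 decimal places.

28.58

By the law of cosines, |PQ|² = |QR|² + |RP|² − 2·|QR|·|RP|·cos R = 1.6532e+06, so |PQ| ≈ 1285.8.
Law of cosines again: cos Q = (|PQ|² + |QR|² − |RP|²)/(2·|PQ|·|QR|) ≈ 0.87811, so ∠Q ≈ 28.58°.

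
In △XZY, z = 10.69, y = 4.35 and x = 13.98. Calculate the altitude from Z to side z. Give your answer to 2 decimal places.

h_Z ≈ 3.23

Semiperimeter s = (13.98 + 10.69 + 4.35)/2 = 14.51.
Heron's formula: area = √(14.51·0.53·3.82·10.16) ≈ 17.276.
The altitude from Z has length 2·area/z ≈ 3.2322.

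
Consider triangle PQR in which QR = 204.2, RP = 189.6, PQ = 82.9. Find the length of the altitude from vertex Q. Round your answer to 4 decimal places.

Semiperimeter s = (204.2 + 189.6 + 82.9)/2 = 238.35.
Heron's formula: area = √(238.35·34.15·48.75·155.45) ≈ 7853.9.
The altitude from Q has length 2·area/RP ≈ 82.847.

82.8471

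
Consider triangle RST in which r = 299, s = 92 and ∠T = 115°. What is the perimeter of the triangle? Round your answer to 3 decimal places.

739.017

By the law of cosines, t² = r² + s² − 2·r·s·cos T = 1.2112e+05, so t ≈ 348.02.
Semiperimeter p = (299+92+348.02)/2 = 369.51.
Perimeter = 299 + 92 + 348.02 = 739.02.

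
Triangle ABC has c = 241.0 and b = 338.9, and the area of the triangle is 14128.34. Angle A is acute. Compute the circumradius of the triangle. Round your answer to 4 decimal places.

R ≈ 202.7022

From area = ½·b·c·sin A, we get sin A = 2·area/(b·c) ≈ 0.34597.
Taking the acute solution, ∠A ≈ 20.24°.
Law of cosines then gives a ≈ 140.26.
Circumradius = a/(2 sin A) ≈ 202.7.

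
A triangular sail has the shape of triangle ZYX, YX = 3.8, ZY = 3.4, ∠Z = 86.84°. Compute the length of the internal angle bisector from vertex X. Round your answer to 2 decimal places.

Law of sines: sin X = ZY·sin Z/YX ≈ 0.89338.
Since YX ≥ ZY, only the acute value applies: ∠X ≈ 63.30°.
Then ∠Y = 180° − ∠Z − ∠X ≈ 29.86°.
Law of sines gives XZ = YX·sin Y/sin Z ≈ 1.8948.
The bisector from X has length 2·YX·XZ·cos(∠X/2)/(YX+XZ) ≈ 2.1526.

2.15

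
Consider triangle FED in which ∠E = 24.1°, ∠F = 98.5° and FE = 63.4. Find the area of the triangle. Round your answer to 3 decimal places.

The third angle is ∠D = 180° − ∠F − ∠E = 57.40°.
Law of sines: ED = FE·sin F/sin D ≈ 74.43.
Law of sines: DF = FE·sin E/sin D ≈ 30.73.
Area = ½·FE·ED·sin E ≈ 963.43.

963.426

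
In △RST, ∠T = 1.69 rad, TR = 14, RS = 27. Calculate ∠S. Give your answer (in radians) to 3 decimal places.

∠S ≈ 0.541 rad

Law of sines: sin S = TR·sin T/RS ≈ 0.51484.
Since RS ≥ TR, only the acute value applies: ∠S ≈ 0.541 rad.
Then ∠R = π − ∠T − ∠S ≈ 0.911 rad.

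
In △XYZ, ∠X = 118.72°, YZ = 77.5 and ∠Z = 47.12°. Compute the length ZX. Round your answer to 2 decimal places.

The third angle is ∠Y = 180° − ∠Z − ∠X = 14.16°.
Law of sines: ZX = YZ·sin Y/sin X ≈ 21.618.

21.62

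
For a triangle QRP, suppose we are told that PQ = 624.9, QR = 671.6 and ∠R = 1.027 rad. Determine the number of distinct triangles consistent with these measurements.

2

QR·sin R = 671.6·sin(1.027 rad) ≈ 574.7.
Since QR sin R < PQ < QR (574.7 < 624.9 < 671.6), two triangles exist.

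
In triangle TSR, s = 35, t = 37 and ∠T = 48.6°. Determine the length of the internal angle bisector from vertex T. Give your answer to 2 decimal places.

t_T ≈ 37.28

Law of sines: sin S = s·sin T/t ≈ 0.70956.
Since t ≥ s, only the acute value applies: ∠S ≈ 45.20°.
Then ∠R = 180° − ∠T − ∠S ≈ 86.20°.
Law of sines gives r = t·sin R/sin T ≈ 49.218.
The bisector from T has length 2·s·r·cos(∠T/2)/(s+r) ≈ 37.284.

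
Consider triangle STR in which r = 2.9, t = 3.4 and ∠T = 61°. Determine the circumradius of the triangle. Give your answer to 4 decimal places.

Law of sines: sin R = r·sin T/t ≈ 0.74600.
Since t ≥ r, only the acute value applies: ∠R ≈ 48.24°.
Then ∠S = 180° − ∠T − ∠R ≈ 70.76°.
Law of sines gives s = t·sin S/sin T ≈ 3.6702.
Circumradius = t/(2 sin T) ≈ 1.9437.

1.9437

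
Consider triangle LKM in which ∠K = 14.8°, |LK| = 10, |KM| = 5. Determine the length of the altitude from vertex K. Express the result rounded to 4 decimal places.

By the law of cosines, |ML|² = |LK|² + |KM|² − 2·|LK|·|KM|·cos K = 28.318, so |ML| ≈ 5.3214.
Area = ½·|LK|·|KM|·sin K ≈ 6.3861.
The altitude from K has length 2·area/|ML| ≈ 2.4002.

2.4002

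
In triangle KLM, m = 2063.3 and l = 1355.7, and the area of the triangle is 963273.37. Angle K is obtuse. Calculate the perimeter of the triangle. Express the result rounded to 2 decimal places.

From area = ½·l·m·sin K, we get sin K = 2·area/(l·m) ≈ 0.68874.
Taking the obtuse solution, ∠K ≈ 136.47°.
Law of cosines then gives k ≈ 3186.1.
Perimeter = 3186.1 + 1355.7 + 2063.3 = 6605.1.

6605.09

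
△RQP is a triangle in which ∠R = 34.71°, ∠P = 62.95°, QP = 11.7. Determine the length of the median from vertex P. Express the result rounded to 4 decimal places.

m_P ≈ 13.8589

The third angle is ∠Q = 180° − ∠P − ∠R = 82.34°.
Law of sines: PR = QP·sin Q/sin R ≈ 20.364.
Law of sines: RQ = QP·sin P/sin R ≈ 18.299.
Median from P: ½√(2·QP² + 2·PR² − RQ²) ≈ 13.859.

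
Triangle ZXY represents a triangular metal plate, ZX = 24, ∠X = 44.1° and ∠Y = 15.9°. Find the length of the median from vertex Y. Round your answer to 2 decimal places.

The third angle is ∠Z = 180° − ∠X − ∠Y = 120.00°.
Law of sines: XY = ZX·sin Z/sin Y ≈ 75.868.
Law of sines: YZ = ZX·sin X/sin Y ≈ 60.965.
Median from Y: ½√(2·XY² + 2·YZ² − ZX²) ≈ 67.767.

67.77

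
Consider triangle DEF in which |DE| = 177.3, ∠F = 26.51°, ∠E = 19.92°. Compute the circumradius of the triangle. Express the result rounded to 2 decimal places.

The third angle is ∠D = 180° − ∠E − ∠F = 133.57°.
Law of sines: |EF| = |DE|·sin D/sin F ≈ 287.8.
Law of sines: |FD| = |DE|·sin E/sin F ≈ 135.34.
Circumradius = |DE|/(2 sin F) ≈ 198.61.

198.61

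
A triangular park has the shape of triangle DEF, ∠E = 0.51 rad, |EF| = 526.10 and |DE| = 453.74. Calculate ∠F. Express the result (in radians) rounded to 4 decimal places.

1.0397

By the law of cosines, |FD|² = |DE|² + |EF|² − 2·|DE|·|EF|·cos E = 65991, so |FD| ≈ 256.89.
Law of cosines again: cos F = (|EF|² + |FD|² − |DE|²)/(2·|EF|·|FD|) ≈ 0.50645, so ∠F ≈ 1.040 rad.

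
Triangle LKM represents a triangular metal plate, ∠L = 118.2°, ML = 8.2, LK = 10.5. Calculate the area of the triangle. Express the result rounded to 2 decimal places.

area ≈ 37.94

Area = ½·ML·LK·sin L ≈ 37.94.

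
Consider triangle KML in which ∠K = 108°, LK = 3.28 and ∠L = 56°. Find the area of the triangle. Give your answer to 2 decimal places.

area ≈ 15.39

The third angle is ∠M = 180° − ∠L − ∠K = 16.00°.
Law of sines: ML = LK·sin K/sin M ≈ 11.317.
Law of sines: KM = LK·sin L/sin M ≈ 9.8653.
Area = ½·LK·ML·sin L ≈ 15.387.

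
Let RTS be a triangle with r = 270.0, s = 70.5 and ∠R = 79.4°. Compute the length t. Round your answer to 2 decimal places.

273.92

Law of sines: sin S = s·sin R/r ≈ 0.25666.
Since r ≥ s, only the acute value applies: ∠S ≈ 14.87°.
Then ∠T = 180° − ∠R − ∠S ≈ 85.73°.
Law of sines gives t = r·sin T/sin R ≈ 273.92.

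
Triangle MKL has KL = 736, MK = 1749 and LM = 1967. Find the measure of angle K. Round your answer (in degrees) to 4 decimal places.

By the law of cosines, cos K = (MK² + KL² − LM²) / (2·MK·KL) ≈ -0.10425, so ∠K ≈ 95.98°.

95.9839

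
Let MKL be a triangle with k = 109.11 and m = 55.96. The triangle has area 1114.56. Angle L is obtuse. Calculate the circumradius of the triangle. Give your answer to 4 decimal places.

From area = ½·m·k·sin L, we get sin L = 2·area/(m·k) ≈ 0.36508.
Taking the obtuse solution, ∠L ≈ 158.59°.
Law of cosines then gives l ≈ 162.5.
Circumradius = l/(2 sin L) ≈ 222.55.

222.5479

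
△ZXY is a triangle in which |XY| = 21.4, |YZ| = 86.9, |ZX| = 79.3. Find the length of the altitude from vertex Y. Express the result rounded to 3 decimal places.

Semiperimeter s = (21.4 + 86.9 + 79.3)/2 = 93.8.
Heron's formula: area = √(93.8·72.4·6.9·14.5) ≈ 824.29.
The altitude from Y has length 2·area/|ZX| ≈ 20.789.

20.789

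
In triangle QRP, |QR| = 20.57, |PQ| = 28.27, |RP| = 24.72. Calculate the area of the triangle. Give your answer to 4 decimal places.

247.3636

Semiperimeter s = (24.72 + 28.27 + 20.57)/2 = 36.78.
Heron's formula: area = √(36.78·12.06·8.51·16.21) ≈ 247.36.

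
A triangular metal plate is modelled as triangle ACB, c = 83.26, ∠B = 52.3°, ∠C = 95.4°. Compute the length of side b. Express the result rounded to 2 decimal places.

66.17

The third angle is ∠A = 180° − ∠C − ∠B = 32.30°.
Law of sines: b = c·sin B/sin C ≈ 66.171.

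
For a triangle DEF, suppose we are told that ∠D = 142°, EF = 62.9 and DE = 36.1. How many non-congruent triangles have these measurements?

DE·sin D = 36.1·sin(142°) ≈ 22.23.
Since ∠D is not acute, a triangle exists only if EF > DE; here EF > DE, so there is exactly one triangle.

1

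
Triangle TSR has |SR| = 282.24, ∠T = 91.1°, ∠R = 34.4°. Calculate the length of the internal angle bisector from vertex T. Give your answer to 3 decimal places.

The third angle is ∠S = 180° − ∠R − ∠T = 54.50°.
Law of sines: |RT| = |SR|·sin S/sin T ≈ 229.82.
Law of sines: |TS| = |SR|·sin R/sin T ≈ 159.49.
The bisector from T has length 2·|RT|·|TS|·cos(∠T/2)/(|RT|+|TS|) ≈ 131.86.

131.863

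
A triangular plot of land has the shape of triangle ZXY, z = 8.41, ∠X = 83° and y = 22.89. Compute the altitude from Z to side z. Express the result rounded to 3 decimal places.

By the law of cosines, x² = y² + z² − 2·y·z·cos X = 547.76, so x ≈ 23.404.
Area = ½·y·z·sin X ≈ 95.535.
The altitude from Z has length 2·area/z ≈ 22.719.

h_Z ≈ 22.719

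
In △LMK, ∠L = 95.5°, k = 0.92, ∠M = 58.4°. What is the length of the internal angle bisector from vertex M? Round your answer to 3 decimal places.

t_M ≈ 1.114

The third angle is ∠K = 180° − ∠L − ∠M = 26.10°.
Law of sines: l = k·sin L/sin K ≈ 2.0816.
Law of sines: m = k·sin M/sin K ≈ 1.7811.
The bisector from M has length 2·k·l·cos(∠M/2)/(k+l) ≈ 1.1139.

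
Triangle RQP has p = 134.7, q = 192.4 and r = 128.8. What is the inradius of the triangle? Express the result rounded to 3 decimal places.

37.973

Semiperimeter s = (128.8 + 192.4 + 134.7)/2 = 227.95.
Heron's formula: area = √(227.95·99.15·35.55·93.25) ≈ 8655.9.
Inradius = area/s = 8655.9/227.95 ≈ 37.973.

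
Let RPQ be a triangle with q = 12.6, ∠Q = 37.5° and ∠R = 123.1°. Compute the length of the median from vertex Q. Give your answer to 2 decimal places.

The third angle is ∠P = 180° − ∠Q − ∠R = 19.40°.
Law of sines: r = q·sin R/sin Q ≈ 17.339.
Law of sines: p = q·sin P/sin Q ≈ 6.875.
Median from Q: ½√(2·r² + 2·p² − q²) ≈ 11.587.

11.59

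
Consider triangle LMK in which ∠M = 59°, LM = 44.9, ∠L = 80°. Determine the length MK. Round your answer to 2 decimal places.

67.40

The third angle is ∠K = 180° − ∠L − ∠M = 41.00°.
Law of sines: MK = LM·sin L/sin K ≈ 67.399.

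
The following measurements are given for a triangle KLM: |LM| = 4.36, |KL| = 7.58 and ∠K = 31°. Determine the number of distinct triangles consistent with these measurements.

|KL|·sin K = 7.58·sin(31°) ≈ 3.904.
Since |KL| sin K < |LM| < |KL| (3.904 < 4.36 < 7.58), two triangles exist.

2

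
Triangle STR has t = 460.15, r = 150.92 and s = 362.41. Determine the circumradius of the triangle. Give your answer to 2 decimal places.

By the law of cosines, cos S = (t² + r² − s²) / (2·t·r) ≈ 0.74284, so ∠S ≈ 42.03°.
Circumradius = s/(2 sin S) ≈ 270.67.

270.67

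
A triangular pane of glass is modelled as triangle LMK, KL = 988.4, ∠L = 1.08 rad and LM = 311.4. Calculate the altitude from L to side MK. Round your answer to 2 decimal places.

By the law of cosines, MK² = KL² + LM² − 2·KL·LM·cos L = 7.8377e+05, so MK ≈ 885.31.
Area = ½·KL·LM·sin L ≈ 1.3573e+05.
The altitude from L has length 2·area/MK ≈ 306.62.

306.62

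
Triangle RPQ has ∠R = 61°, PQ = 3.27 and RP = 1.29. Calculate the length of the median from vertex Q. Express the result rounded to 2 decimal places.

Law of sines: sin Q = RP·sin R/PQ ≈ 0.34503.
Since PQ ≥ RP, only the acute value applies: ∠Q ≈ 20.18°.
Then ∠P = 180° − ∠R − ∠Q ≈ 98.82°.
Law of sines gives QR = PQ·sin P/sin R ≈ 3.6946.
Median from Q: ½√(2·PQ² + 2·QR² − RP²) ≈ 3.4286.

m_Q ≈ 3.43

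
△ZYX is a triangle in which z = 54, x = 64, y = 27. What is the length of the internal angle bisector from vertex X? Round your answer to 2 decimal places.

By the law of cosines, cos X = (z² + y² − x²) / (2·z·y) ≈ -0.15466, so ∠X ≈ 98.90°.
The bisector from X has length 2·z·y·cos(∠X/2)/(z+y) ≈ 23.405.

t_X ≈ 23.40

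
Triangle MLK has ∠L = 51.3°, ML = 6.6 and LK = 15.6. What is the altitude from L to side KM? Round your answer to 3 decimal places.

6.389

By the law of cosines, KM² = ML² + LK² − 2·ML·LK·cos L = 158.17, so KM ≈ 12.577.
Area = ½·ML·LK·sin L ≈ 40.177.
The altitude from L has length 2·area/KM ≈ 6.3891.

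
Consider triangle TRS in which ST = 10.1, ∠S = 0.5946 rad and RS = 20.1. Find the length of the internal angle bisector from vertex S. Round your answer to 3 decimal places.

12.855

By the law of cosines, TR² = RS² + ST² − 2·RS·ST·cos S = 169.68, so TR ≈ 13.026.
The bisector from S has length 2·RS·ST·cos(∠S/2)/(RS+ST) ≈ 12.855.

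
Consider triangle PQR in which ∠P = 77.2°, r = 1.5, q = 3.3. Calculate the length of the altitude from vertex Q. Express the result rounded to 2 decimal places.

h_Q ≈ 1.46

By the law of cosines, p² = q² + r² − 2·q·r·cos P = 10.947, so p ≈ 3.3086.
Area = ½·q·r·sin P ≈ 2.4135.
The altitude from Q has length 2·area/q ≈ 1.4627.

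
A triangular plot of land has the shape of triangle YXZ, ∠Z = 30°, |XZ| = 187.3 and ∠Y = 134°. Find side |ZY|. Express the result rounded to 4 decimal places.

The third angle is ∠X = 180° − ∠Z − ∠Y = 16.00°.
Law of sines: |ZY| = |XZ|·sin X/sin Y ≈ 71.77.

71.7698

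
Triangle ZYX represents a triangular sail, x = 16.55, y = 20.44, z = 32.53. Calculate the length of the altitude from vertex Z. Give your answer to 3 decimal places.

Semiperimeter s = (32.53 + 20.44 + 16.55)/2 = 34.76.
Heron's formula: area = √(34.76·2.23·14.32·18.21) ≈ 142.17.
The altitude from Z has length 2·area/z ≈ 8.7411.

h_Z ≈ 8.741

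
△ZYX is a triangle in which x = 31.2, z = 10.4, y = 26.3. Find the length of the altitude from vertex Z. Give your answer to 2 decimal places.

24.94

Semiperimeter s = (10.4 + 26.3 + 31.2)/2 = 33.95.
Heron's formula: area = √(33.95·23.55·7.65·2.75) ≈ 129.69.
The altitude from Z has length 2·area/z ≈ 24.941.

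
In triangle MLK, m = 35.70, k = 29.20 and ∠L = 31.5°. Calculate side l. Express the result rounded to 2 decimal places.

18.69

By the law of cosines, l² = k² + m² − 2·k·m·cos L = 349.48, so l ≈ 18.694.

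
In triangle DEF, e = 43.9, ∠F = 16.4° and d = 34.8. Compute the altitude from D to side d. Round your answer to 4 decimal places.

By the law of cosines, f² = d² + e² − 2·d·e·cos F = 207.12, so f ≈ 14.392.
Area = ½·d·e·sin F ≈ 215.67.
The altitude from D has length 2·area/d ≈ 12.395.

h_D ≈ 12.3948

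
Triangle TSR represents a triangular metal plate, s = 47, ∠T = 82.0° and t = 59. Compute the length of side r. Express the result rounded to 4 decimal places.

42.8011

Law of sines: sin S = s·sin T/t ≈ 0.78886.
Since t ≥ s, only the acute value applies: ∠S ≈ 52.08°.
Then ∠R = 180° − ∠T − ∠S ≈ 45.92°.
Law of sines gives r = t·sin R/sin T ≈ 42.801.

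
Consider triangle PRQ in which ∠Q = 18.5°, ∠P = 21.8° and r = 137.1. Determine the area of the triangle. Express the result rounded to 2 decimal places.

The third angle is ∠R = 180° − ∠Q − ∠P = 139.70°.
Law of sines: p = r·sin P/sin R ≈ 78.719.
Law of sines: q = r·sin Q/sin R ≈ 67.259.
Area = ½·r·p·sin Q ≈ 1712.2.

1712.23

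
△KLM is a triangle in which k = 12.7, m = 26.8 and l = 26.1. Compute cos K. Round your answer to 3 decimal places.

cos K ≈ 0.885

By the law of cosines, cos K = (l² + m² − k²) / (2·l·m) ≈ 0.88506, so ∠K ≈ 0.484 rad.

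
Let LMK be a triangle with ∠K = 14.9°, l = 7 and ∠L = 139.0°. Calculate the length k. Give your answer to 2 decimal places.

The third angle is ∠M = 180° − ∠K − ∠L = 26.10°.
Law of sines: k = l·sin K/sin L ≈ 2.7435.

2.74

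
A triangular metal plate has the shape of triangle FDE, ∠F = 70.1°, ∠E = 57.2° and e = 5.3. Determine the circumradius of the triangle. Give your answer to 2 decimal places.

R ≈ 3.15

The third angle is ∠D = 180° − ∠E − ∠F = 52.70°.
Law of sines: f = e·sin F/sin E ≈ 5.9288.
Law of sines: d = e·sin D/sin E ≈ 5.0157.
Circumradius = e/(2 sin E) ≈ 3.1526.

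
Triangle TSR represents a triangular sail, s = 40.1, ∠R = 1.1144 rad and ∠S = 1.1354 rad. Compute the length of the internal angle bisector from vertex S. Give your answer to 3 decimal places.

t_S ≈ 31.086

The third angle is ∠T = π − ∠S − ∠R = 0.8918 rad.
Law of sines: t = s·sin T/sin S ≈ 34.417.
Law of sines: r = s·sin R/sin S ≈ 39.699.
The bisector from S has length 2·r·t·cos(∠S/2)/(r+t) ≈ 31.086.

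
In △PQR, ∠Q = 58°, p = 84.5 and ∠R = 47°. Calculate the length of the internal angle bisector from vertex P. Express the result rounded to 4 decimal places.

t_P ≈ 54.5086

The third angle is ∠P = 180° − ∠Q − ∠R = 75.00°.
Law of sines: q = p·sin Q/sin P ≈ 74.188.
Law of sines: r = p·sin R/sin P ≈ 63.979.
The bisector from P has length 2·q·r·cos(∠P/2)/(q+r) ≈ 54.509.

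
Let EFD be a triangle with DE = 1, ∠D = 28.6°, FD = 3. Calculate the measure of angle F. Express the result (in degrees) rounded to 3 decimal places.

By the law of cosines, EF² = FD² + DE² − 2·FD·DE·cos D = 4.7321, so EF ≈ 2.1753.
Law of cosines again: cos F = (EF² + FD² − DE²)/(2·EF·FD) ≈ 0.97549, so ∠F ≈ 12.71°.

12.712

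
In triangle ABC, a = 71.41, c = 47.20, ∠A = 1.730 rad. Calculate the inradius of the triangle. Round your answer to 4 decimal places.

Law of sines: sin C = c·sin A/a ≈ 0.65261.
Since a ≥ c, only the acute value applies: ∠C ≈ 0.711 rad.
Then ∠B = π − ∠A − ∠C ≈ 0.701 rad.
Law of sines gives b = a·sin B/sin A ≈ 46.624.
Area = ½·a·c·sin B ≈ 1086.4.
Semiperimeter s = (71.41+46.624+47.2)/2 = 82.617.
Inradius = area/s = 1086.4/82.617 ≈ 13.15.

r ≈ 13.1500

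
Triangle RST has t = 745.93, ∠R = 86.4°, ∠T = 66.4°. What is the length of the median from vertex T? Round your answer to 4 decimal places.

510.0209

The third angle is ∠S = 180° − ∠T − ∠R = 27.20°.
Law of sines: r = t·sin R/sin T ≈ 812.41.
Law of sines: s = t·sin S/sin T ≈ 372.08.
Median from T: ½√(2·r² + 2·s² − t²) ≈ 510.02.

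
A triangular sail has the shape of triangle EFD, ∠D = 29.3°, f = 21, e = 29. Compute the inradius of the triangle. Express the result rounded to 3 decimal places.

r ≈ 4.597

By the law of cosines, d² = e² + f² − 2·e·f·cos D = 219.82, so d ≈ 14.826.
Area = ½·e·f·sin D ≈ 149.02.
Semiperimeter s = (29+21+14.826)/2 = 32.413.
Inradius = area/s = 149.02/32.413 ≈ 4.5974.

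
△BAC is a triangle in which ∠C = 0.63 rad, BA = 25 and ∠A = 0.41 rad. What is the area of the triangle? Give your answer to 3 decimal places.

182.342

The third angle is ∠B = π − ∠A − ∠C = 2.102 rad.
Law of sines: AC = BA·sin B/sin C ≈ 36.596.
Law of sines: CB = BA·sin A/sin C ≈ 16.915.
Area = ½·BA·AC·sin A ≈ 182.34.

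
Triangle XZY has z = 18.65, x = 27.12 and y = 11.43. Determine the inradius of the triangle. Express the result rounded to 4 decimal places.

Semiperimeter s = (27.12 + 18.65 + 11.43)/2 = 28.6.
Heron's formula: area = √(28.6·1.48·9.95·17.17) ≈ 85.038.
Inradius = area/s = 85.038/28.6 ≈ 2.9733.

2.9733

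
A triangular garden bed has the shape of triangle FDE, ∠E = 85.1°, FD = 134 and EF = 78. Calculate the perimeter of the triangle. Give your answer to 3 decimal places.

perimeter ≈ 327.825

Law of sines: sin D = EF·sin E/FD ≈ 0.57996.
Since FD ≥ EF, only the acute value applies: ∠D ≈ 35.45°.
Then ∠F = 180° − ∠E − ∠D ≈ 59.45°.
Law of sines gives DE = FD·sin F/sin E ≈ 115.82.
Semiperimeter s = (115.82+78+134)/2 = 163.91.
Perimeter = 115.82 + 78 + 134 = 327.82.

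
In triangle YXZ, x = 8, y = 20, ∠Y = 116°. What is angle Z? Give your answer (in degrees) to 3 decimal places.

42.929

Law of sines: sin X = x·sin Y/y ≈ 0.35952.
Since y ≥ x, only the acute value applies: ∠X ≈ 21.07°.
Then ∠Z = 180° − ∠Y − ∠X ≈ 42.93°.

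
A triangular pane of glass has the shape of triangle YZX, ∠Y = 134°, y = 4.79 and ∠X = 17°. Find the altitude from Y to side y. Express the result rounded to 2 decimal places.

The third angle is ∠Z = 180° − ∠X − ∠Y = 29.00°.
Law of sines: z = y·sin Z/sin Y ≈ 3.2283.
Law of sines: x = y·sin X/sin Y ≈ 1.9469.
Area = ½·y·z·sin X ≈ 2.2605.
The altitude from Y has length 2·area/y ≈ 0.94386.

0.94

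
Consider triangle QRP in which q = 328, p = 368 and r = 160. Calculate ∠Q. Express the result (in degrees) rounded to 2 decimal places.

By the law of cosines, cos Q = (r² + p² − q²) / (2·r·p) ≈ 0.45380, so ∠Q ≈ 63.01°.

63.01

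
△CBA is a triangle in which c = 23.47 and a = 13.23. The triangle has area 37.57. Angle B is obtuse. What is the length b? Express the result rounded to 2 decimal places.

36.45

From area = ½·a·c·sin B, we get sin B = 2·area/(a·c) ≈ 0.24199.
Taking the obtuse solution, ∠B ≈ 166.00°.
Law of cosines then gives b ≈ 36.448.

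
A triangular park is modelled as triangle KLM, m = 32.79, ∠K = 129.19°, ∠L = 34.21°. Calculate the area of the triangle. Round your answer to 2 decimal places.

819.98

The third angle is ∠M = 180° − ∠K − ∠L = 16.60°.
Law of sines: k = m·sin K/sin M ≈ 88.957.
Law of sines: l = m·sin L/sin M ≈ 64.53.
Area = ½·m·k·sin L ≈ 819.98.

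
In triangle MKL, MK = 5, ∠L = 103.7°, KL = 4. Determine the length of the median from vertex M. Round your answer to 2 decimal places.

m_M ≈ 3.30

Law of sines: sin M = KL·sin L/MK ≈ 0.77724.
Since MK ≥ KL, only the acute value applies: ∠M ≈ 51.01°.
Then ∠K = 180° − ∠L − ∠M ≈ 25.29°.
Law of sines gives LM = MK·sin K/sin L ≈ 2.1987.
Median from M: ½√(2·LM² + 2·MK² − KL²) ≈ 3.3041.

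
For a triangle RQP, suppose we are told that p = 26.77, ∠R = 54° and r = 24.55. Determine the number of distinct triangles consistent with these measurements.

p·sin R = 26.77·sin(54°) ≈ 21.66.
Since p sin R < r < p (21.66 < 24.55 < 26.77), two triangles exist.

2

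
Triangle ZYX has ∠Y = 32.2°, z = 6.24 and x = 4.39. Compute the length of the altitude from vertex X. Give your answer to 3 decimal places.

By the law of cosines, y² = x² + z² − 2·x·z·cos Y = 11.849, so y ≈ 3.4423.
Area = ½·x·z·sin Y ≈ 7.2987.
The altitude from X has length 2·area/x ≈ 3.3251.

h_X ≈ 3.325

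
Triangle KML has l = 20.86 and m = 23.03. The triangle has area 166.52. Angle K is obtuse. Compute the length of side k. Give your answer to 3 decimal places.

From area = ½·m·l·sin K, we get sin K = 2·area/(m·l) ≈ 0.69325.
Taking the obtuse solution, ∠K ≈ 136.11°.
Law of cosines then gives k ≈ 40.718.

40.718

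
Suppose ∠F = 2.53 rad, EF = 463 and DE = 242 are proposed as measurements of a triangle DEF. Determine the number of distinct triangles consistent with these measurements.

0

EF·sin F = 463·sin(2.53 rad) ≈ 265.8.
Since ∠F is not acute, a triangle exists only if DE > EF; here DE ≤ EF, so there is no triangle.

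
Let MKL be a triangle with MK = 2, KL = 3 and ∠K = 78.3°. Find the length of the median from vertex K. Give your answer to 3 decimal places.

By the law of cosines, LM² = MK² + KL² − 2·MK·KL·cos K = 10.567, so LM ≈ 3.2506.
Median from K: ½√(2·MK² + 2·KL² − LM²) ≈ 1.9643.

1.964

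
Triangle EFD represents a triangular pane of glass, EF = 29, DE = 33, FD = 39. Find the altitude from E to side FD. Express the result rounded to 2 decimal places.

h_E ≈ 23.97

Semiperimeter s = (39 + 33 + 29)/2 = 50.5.
Heron's formula: area = √(50.5·11.5·17.5·21.5) ≈ 467.45.
The altitude from E has length 2·area/FD ≈ 23.972.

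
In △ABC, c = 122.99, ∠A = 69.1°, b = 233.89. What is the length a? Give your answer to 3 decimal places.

222.052

By the law of cosines, a² = b² + c² − 2·b·c·cos A = 49307, so a ≈ 222.05.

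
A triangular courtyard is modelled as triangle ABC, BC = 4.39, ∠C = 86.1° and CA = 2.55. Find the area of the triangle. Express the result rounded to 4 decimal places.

Area = ½·BC·CA·sin C ≈ 5.5843.

5.5843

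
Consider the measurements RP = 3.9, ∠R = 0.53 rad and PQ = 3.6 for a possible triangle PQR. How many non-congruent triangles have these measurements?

2

RP·sin R = 3.9·sin(0.53 rad) ≈ 1.972.
Since RP sin R < PQ < RP (1.972 < 3.6 < 3.9), two triangles exist.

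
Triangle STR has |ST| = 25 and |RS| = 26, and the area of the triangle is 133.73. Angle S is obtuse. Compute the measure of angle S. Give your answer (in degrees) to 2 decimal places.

∠S ≈ 155.70°

From area = ½·|RS|·|ST|·sin S, we get sin S = 2·area/(|RS|·|ST|) ≈ 0.41148.
Taking the obtuse solution, ∠S ≈ 155.70°.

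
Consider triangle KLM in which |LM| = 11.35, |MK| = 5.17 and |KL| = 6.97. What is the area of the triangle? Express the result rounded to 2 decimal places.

area ≈ 12.07

Semiperimeter s = (11.35 + 5.17 + 6.97)/2 = 11.745.
Heron's formula: area = √(11.745·0.395·6.575·4.775) ≈ 12.069.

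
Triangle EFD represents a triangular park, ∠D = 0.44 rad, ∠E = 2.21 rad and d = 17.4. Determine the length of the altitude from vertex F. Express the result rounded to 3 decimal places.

13.965

The third angle is ∠F = π − ∠D − ∠E = 0.492 rad.
Law of sines: e = d·sin E/sin D ≈ 32.786.
Law of sines: f = d·sin F/sin D ≈ 19.283.
Area = ½·d·e·sin F ≈ 134.64.
The altitude from F has length 2·area/f ≈ 13.965.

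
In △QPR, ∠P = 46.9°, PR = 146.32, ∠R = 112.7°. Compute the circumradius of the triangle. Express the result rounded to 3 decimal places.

The third angle is ∠Q = 180° − ∠P − ∠R = 20.40°.
Law of sines: RQ = PR·sin P/sin Q ≈ 306.5.
Law of sines: QP = PR·sin R/sin Q ≈ 387.25.
Circumradius = PR/(2 sin Q) ≈ 209.88.

209.885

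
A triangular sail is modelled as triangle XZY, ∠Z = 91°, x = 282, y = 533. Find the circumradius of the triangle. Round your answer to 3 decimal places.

By the law of cosines, z² = y² + x² − 2·y·x·cos Z = 3.6886e+05, so z ≈ 607.34.
Area = ½·y·x·sin Z ≈ 75142.
Circumradius = z/(2 sin Z) ≈ 303.72.

R ≈ 303.715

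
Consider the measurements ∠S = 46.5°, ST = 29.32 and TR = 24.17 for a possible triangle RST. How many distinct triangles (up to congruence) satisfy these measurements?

2

ST·sin S = 29.32·sin(46.5°) ≈ 21.27.
Since ST sin S < TR < ST (21.27 < 24.17 < 29.32), two triangles exist.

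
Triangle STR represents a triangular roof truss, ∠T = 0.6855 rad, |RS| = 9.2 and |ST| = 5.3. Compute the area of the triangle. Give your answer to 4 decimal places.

21.2538

Law of sines: sin R = |ST|·sin T/|RS| ≈ 0.36470.
Since |RS| ≥ |ST|, only the acute value applies: ∠R ≈ 0.3733 rad.
Then ∠S = π − ∠T − ∠R ≈ 2.0828 rad.
Law of sines gives |TR| = |RS|·sin S/sin T ≈ 12.669.
Area = ½·|RS|·|ST|·sin S ≈ 21.254.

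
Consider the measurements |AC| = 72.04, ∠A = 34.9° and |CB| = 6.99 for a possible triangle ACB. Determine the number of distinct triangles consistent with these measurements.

|AC|·sin A = 72.04·sin(34.9°) ≈ 41.22.
Since |CB| = 6.99 < 41.22 = |AC| sin A, no triangle exists.

0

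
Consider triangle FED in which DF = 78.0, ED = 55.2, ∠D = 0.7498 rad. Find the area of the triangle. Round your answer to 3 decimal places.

area ≈ 1467.117

Area = ½·ED·DF·sin D ≈ 1467.1.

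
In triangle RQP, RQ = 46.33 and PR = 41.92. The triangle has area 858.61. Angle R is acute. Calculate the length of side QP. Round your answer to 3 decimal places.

From area = ½·PR·RQ·sin R, we get sin R = 2·area/(PR·RQ) ≈ 0.88418.
Taking the acute solution, ∠R ≈ 1.085 rad.
Law of cosines then gives QP ≈ 45.708.

45.708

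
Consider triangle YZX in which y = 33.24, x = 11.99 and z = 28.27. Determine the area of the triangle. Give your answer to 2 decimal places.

area ≈ 164.57

Semiperimeter s = (33.24 + 28.27 + 11.99)/2 = 36.75.
Heron's formula: area = √(36.75·3.51·8.48·24.76) ≈ 164.57.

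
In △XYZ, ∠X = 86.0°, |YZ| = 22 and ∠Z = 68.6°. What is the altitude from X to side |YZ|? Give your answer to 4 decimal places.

8.8074

The third angle is ∠Y = 180° − ∠Z − ∠X = 25.40°.
Law of sines: |ZX| = |YZ|·sin Y/sin X ≈ 9.4596.
Law of sines: |XY| = |YZ|·sin Z/sin X ≈ 20.533.
Area = ½·|YZ|·|ZX|·sin Z ≈ 96.882.
The altitude from X has length 2·area/|YZ| ≈ 8.8074.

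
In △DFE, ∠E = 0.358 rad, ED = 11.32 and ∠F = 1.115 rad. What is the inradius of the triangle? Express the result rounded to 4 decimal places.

1.7595

The third angle is ∠D = π − ∠F − ∠E = 1.669 rad.
Law of sines: FE = ED·sin D/sin F ≈ 12.547.
Law of sines: DF = ED·sin E/sin F ≈ 4.4175.
Area = ½·ED·FE·sin E ≈ 24.884.
Semiperimeter s = (12.547+11.32+4.4175)/2 = 14.142.
Inradius = area/s = 24.884/14.142 ≈ 1.7595.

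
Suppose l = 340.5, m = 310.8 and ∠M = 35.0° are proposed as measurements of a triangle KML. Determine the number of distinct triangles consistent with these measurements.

l·sin M = 340.5·sin(35.0°) ≈ 195.3.
Since l sin M < m < l (195.3 < 310.8 < 340.5), two triangles exist.

2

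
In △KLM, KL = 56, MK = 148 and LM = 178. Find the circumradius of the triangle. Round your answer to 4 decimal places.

R ≈ 97.1450

By the law of cosines, cos K = (MK² + KL² − LM²) / (2·MK·KL) ≈ -0.40082, so ∠K ≈ 113.63°.
Circumradius = LM/(2 sin K) ≈ 97.145.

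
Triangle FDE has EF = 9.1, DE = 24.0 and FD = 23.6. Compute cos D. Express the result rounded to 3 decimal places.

By the law of cosines, cos D = (FD² + DE² − EF²) / (2·FD·DE) ≈ 0.92704, so ∠D ≈ 22.02°.

0.927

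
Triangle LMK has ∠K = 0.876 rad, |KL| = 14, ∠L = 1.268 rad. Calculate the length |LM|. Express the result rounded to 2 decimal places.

The third angle is ∠M = π − ∠K − ∠L = 0.998 rad.
Law of sines: |LM| = |KL|·sin K/sin M ≈ 12.801.

12.80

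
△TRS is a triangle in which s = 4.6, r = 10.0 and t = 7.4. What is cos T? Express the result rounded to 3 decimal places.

cos T ≈ 0.722

By the law of cosines, cos T = (r² + s² − t²) / (2·r·s) ≈ 0.72174, so ∠T ≈ 43.80°.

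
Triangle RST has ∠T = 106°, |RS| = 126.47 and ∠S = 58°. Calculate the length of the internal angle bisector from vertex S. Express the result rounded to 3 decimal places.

49.299

The third angle is ∠R = 180° − ∠S − ∠T = 16.00°.
Law of sines: |ST| = |RS|·sin R/sin T ≈ 36.265.
Law of sines: |TR| = |RS|·sin S/sin T ≈ 111.57.
The bisector from S has length 2·|RS|·|ST|·cos(∠S/2)/(|RS|+|ST|) ≈ 49.299.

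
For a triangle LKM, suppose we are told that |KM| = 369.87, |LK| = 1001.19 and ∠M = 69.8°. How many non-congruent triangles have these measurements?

1

|KM|·sin M = 369.87·sin(69.8°) ≈ 347.1.
Since |LK| ≥ |KM|, exactly one triangle exists.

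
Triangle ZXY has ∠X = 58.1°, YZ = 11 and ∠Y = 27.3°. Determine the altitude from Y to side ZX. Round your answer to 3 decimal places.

h_Y ≈ 10.965

The third angle is ∠Z = 180° − ∠X − ∠Y = 94.60°.
Law of sines: XY = YZ·sin Z/sin X ≈ 12.915.
Law of sines: ZX = YZ·sin Y/sin X ≈ 5.9427.
Area = ½·YZ·XY·sin Y ≈ 32.579.
The altitude from Y has length 2·area/ZX ≈ 10.965.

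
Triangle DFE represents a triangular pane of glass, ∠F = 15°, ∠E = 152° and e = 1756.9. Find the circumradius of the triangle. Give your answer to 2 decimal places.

R ≈ 1871.15

The third angle is ∠D = 180° − ∠F − ∠E = 13.00°.
Law of sines: d = e·sin D/sin E ≈ 841.83.
Law of sines: f = e·sin F/sin E ≈ 968.58.
Circumradius = e/(2 sin E) ≈ 1871.1.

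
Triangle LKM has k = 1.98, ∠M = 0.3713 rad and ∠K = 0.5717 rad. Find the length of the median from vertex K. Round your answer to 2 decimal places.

The third angle is ∠L = π − ∠K − ∠M = 2.1986 rad.
Law of sines: l = k·sin L/sin K ≈ 2.9617.
Law of sines: m = k·sin M/sin K ≈ 1.3278.
Median from K: ½√(2·m² + 2·l² − k²) ≈ 2.0706.

2.07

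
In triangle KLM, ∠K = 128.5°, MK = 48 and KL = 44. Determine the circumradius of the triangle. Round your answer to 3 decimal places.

By the law of cosines, LM² = MK² + KL² − 2·MK·KL·cos K = 6869.5, so LM ≈ 82.882.
Area = ½·MK·KL·sin K ≈ 826.43.
Circumradius = LM/(2 sin K) ≈ 52.953.

52.953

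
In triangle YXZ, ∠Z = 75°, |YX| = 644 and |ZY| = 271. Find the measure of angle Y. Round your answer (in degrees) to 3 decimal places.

∠Y ≈ 81.017°

Law of sines: sin X = |ZY|·sin Z/|YX| ≈ 0.40647.
Since |YX| ≥ |ZY|, only the acute value applies: ∠X ≈ 23.98°.
Then ∠Y = 180° − ∠Z − ∠X ≈ 81.02°.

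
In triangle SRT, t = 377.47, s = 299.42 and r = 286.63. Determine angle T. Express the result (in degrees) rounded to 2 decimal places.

80.16

By the law of cosines, cos T = (s² + r² − t²) / (2·s·r) ≈ 0.17085, so ∠T ≈ 80.16°.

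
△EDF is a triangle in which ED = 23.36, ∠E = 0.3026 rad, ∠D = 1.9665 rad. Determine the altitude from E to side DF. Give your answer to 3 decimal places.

h_E ≈ 21.555

The third angle is ∠F = π − ∠E − ∠D = 0.8725 rad.
Law of sines: DF = ED·sin E/sin F ≈ 9.0887.
Law of sines: FE = ED·sin D/sin F ≈ 28.142.
Area = ½·ED·DF·sin D ≈ 97.953.
The altitude from E has length 2·area/DF ≈ 21.555.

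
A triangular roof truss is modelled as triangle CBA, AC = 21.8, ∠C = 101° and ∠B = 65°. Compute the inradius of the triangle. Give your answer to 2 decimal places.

The third angle is ∠A = 180° − ∠C − ∠B = 14.00°.
Law of sines: BA = AC·sin C/sin B ≈ 23.612.
Law of sines: CB = AC·sin A/sin B ≈ 5.8191.
Area = ½·AC·BA·sin A ≈ 62.263.
Semiperimeter s = (23.612+21.8+5.8191)/2 = 25.615.
Inradius = area/s = 62.263/25.615 ≈ 2.4307.

r ≈ 2.43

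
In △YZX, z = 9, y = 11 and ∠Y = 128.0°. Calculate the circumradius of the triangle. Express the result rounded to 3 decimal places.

R ≈ 6.980

Law of sines: sin Z = z·sin Y/y ≈ 0.64474.
Since y ≥ z, only the acute value applies: ∠Z ≈ 40.15°.
Then ∠X = 180° − ∠Y − ∠Z ≈ 11.85°.
Law of sines gives x = y·sin X/sin Y ≈ 2.8675.
Circumradius = y/(2 sin Y) ≈ 6.9796.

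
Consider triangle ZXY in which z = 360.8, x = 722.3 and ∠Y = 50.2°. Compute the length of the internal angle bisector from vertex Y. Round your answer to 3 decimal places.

By the law of cosines, y² = z² + x² − 2·z·x·cos Y = 3.1826e+05, so y ≈ 564.15.
The bisector from Y has length 2·z·x·cos(∠Y/2)/(z+x) ≈ 435.78.

t_Y ≈ 435.780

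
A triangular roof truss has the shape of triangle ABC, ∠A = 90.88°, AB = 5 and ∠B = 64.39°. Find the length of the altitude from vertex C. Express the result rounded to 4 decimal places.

h_C ≈ 10.7765

The third angle is ∠C = 180° − ∠A − ∠B = 24.73°.
Law of sines: BC = AB·sin A/sin C ≈ 11.951.
Law of sines: CA = AB·sin B/sin C ≈ 10.778.
Area = ½·AB·BC·sin B ≈ 26.941.
The altitude from C has length 2·area/AB ≈ 10.776.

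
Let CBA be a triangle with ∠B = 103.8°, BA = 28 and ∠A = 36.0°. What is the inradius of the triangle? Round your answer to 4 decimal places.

7.2505

The third angle is ∠C = 180° − ∠B − ∠A = 40.20°.
Law of sines: AC = BA·sin B/sin C ≈ 42.128.
Law of sines: CB = BA·sin A/sin C ≈ 25.498.
Area = ½·BA·AC·sin A ≈ 346.67.
Semiperimeter s = (28+42.128+25.498)/2 = 47.813.
Inradius = area/s = 346.67/47.813 ≈ 7.2505.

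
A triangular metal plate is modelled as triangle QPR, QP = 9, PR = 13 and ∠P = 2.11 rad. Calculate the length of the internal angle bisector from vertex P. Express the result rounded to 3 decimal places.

By the law of cosines, RQ² = QP² + PR² − 2·QP·PR·cos P = 370.15, so RQ ≈ 19.239.
The bisector from P has length 2·QP·PR·cos(∠P/2)/(QP+PR) ≈ 5.2461.

5.246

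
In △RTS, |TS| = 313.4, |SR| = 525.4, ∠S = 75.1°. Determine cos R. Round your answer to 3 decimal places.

0.827

By the law of cosines, |RT|² = |TS|² + |SR|² − 2·|TS|·|SR|·cos S = 2.8959e+05, so |RT| ≈ 538.13.
Law of cosines again: cos R = (|SR|² + |RT|² − |TS|²)/(2·|SR|·|RT|) ≈ 0.82659, so ∠R ≈ 34.25°.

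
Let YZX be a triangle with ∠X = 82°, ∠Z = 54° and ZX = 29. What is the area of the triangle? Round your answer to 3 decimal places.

The third angle is ∠Y = 180° − ∠Z − ∠X = 44.00°.
Law of sines: XY = ZX·sin Z/sin Y ≈ 33.774.
Law of sines: YZ = ZX·sin X/sin Y ≈ 41.341.
Area = ½·ZX·XY·sin X ≈ 484.96.

484.959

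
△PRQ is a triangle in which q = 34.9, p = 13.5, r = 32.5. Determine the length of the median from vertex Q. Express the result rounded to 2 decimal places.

m_Q ≈ 17.74

Median from Q: ½√(2·p² + 2·r² − q²) ≈ 17.741.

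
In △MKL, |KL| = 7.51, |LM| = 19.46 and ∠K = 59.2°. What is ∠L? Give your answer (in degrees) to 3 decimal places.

101.441

Law of sines: sin M = |KL|·sin K/|LM| ≈ 0.33149.
Since |LM| ≥ |KL|, only the acute value applies: ∠M ≈ 19.36°.
Then ∠L = 180° − ∠K − ∠M ≈ 101.44°.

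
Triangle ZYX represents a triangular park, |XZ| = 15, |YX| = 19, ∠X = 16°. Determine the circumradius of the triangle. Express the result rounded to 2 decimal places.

11.19

By the law of cosines, |ZY|² = |YX|² + |XZ|² − 2·|YX|·|XZ|·cos X = 38.081, so |ZY| ≈ 6.171.
Area = ½·|YX|·|XZ|·sin X ≈ 39.278.
Circumradius = |ZY|/(2 sin X) ≈ 11.194.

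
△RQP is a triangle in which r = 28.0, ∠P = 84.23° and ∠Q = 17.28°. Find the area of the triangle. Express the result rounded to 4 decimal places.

The third angle is ∠R = 180° − ∠Q − ∠P = 78.49°.
Law of sines: q = r·sin Q/sin R ≈ 8.4879.
Law of sines: p = r·sin P/sin R ≈ 28.43.
Area = ½·r·q·sin P ≈ 118.23.

area ≈ 118.2279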